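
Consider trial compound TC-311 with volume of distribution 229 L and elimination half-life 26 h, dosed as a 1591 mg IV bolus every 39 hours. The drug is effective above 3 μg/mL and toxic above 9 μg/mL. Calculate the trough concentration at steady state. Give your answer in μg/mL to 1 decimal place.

τ/t½ = 39/26 ≈ 1.5, so fraction remaining f = (1/2)^(39/26) ≈ 0.3536.
Accumulation ratio R = 1/(1 − f) ≈ 1/0.6464 ≈ 1.5470.
Single-dose peak C₀ = D/Vd = 1591/229 ≈ 6.948 μg/mL.
Cmax,ss = C₀/(1 − f) ≈ 6.948/0.6464 ≈ 10.749 μg/mL.
One interval later, Cmin,ss = Cmax,ss·e^(−kτ) ≈ 10.749 × 0.3536 ≈ 3.801 μg/mL.
Trough 3.8 μg/mL vs MEC 3 μg/mL: adequate.

3.8 μg/mL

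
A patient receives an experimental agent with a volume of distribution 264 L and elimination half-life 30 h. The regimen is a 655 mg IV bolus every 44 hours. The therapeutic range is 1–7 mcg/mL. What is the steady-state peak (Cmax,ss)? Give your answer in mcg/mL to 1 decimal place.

Over one 44-h interval, 44/30 ≈ 1.4667 half-lives elapse, leaving f ≈ 0.3618 of each dose.
Accumulation ratio R = 1/(1 − f) ≈ 1/0.6382 ≈ 1.5669.
Single-dose peak C₀ = D/Vd = 655/264 ≈ 2.481 mcg/mL.
Cmax,ss = C₀/(1 − f) ≈ 2.481/0.6382 ≈ 3.887 mcg/mL.
Peak 3.9 mcg/mL vs MTC 7 mcg/mL: below toxic threshold.

3.9 mcg/mL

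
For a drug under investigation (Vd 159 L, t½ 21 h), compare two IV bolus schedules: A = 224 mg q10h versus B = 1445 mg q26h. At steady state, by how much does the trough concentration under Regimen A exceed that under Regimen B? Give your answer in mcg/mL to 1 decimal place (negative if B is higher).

Regimen A: f = (1/2)^(10/21) ≈ 0.7189; Cmin,ss = (224/159)·f/(1−f) ≈ 3.603 mcg/mL.
Regimen B: f = (1/2)^(26/21) ≈ 0.4239; Cmin,ss = (1445/159)·f/(1−f) ≈ 6.687 mcg/mL.
Difference ≈ 3.603 − 6.687 ≈ -3.084 mcg/mL.

-3.1 mcg/mL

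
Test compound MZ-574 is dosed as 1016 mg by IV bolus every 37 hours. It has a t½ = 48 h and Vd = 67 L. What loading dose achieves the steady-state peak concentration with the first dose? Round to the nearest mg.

f = (1/2)^(37/48) ≈ 0.586079; accumulation ratio R = 1/(1−f) ≈ 2.41592.
Loading dose to hit Cmax,ss on first dose: D_load = D_maint·R ≈ 1016 × 2.41592 ≈ 2454.57 mg.

2455 mg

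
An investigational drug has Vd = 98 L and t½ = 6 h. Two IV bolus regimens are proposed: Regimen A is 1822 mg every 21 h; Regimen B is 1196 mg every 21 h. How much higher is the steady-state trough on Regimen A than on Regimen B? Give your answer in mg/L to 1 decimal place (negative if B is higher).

Regimen A: f = (1/2)^(21/6) ≈ 0.0884; Cmin,ss = (1822/98)·f/(1−f) ≈ 1.803 mg/L.
Regimen B: f = (1/2)^(21/6) ≈ 0.0884; Cmin,ss = (1196/98)·f/(1−f) ≈ 1.183 mg/L.
Difference ≈ 1.803 − 1.183 ≈ 0.620 mg/L.

0.6 mg/L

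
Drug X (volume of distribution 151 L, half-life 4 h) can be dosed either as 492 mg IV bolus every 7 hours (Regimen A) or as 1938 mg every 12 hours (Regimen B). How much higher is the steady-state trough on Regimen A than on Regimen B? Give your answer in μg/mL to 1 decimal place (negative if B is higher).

Regimen A: f = (1/2)^(7/4) ≈ 0.2973; Cmin,ss = (492/151)·f/(1−f) ≈ 1.379 μg/mL.
Regimen B: f = (1/2)^(12/4) ≈ 0.1250; Cmin,ss = (1938/151)·f/(1−f) ≈ 1.833 μg/mL.
Difference ≈ 1.379 − 1.833 ≈ -0.454 μg/mL.

-0.5 μg/mL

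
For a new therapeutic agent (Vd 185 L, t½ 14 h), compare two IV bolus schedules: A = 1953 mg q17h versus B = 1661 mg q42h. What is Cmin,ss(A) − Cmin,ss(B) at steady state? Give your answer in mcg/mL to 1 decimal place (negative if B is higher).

Regimen A: f = (1/2)^(17/14) ≈ 0.4310; Cmin,ss = (1953/185)·f/(1−f) ≈ 7.996 mcg/mL.
Regimen B: f = (1/2)^(42/14) ≈ 0.1250; Cmin,ss = (1661/185)·f/(1−f) ≈ 1.283 mcg/mL.
Difference ≈ 7.996 − 1.283 ≈ 6.713 mcg/mL.

6.7 mcg/mL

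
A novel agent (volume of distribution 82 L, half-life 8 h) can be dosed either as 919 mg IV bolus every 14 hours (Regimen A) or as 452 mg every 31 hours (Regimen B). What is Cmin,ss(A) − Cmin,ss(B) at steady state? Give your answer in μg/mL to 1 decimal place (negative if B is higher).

Regimen A: f = (1/2)^(14/8) ≈ 0.2973; Cmin,ss = (919/82)·f/(1−f) ≈ 4.742 μg/mL.
Regimen B: f = (1/2)^(31/8) ≈ 0.0682; Cmin,ss = (452/82)·f/(1−f) ≈ 0.403 μg/mL.
Difference ≈ 4.742 − 0.403 ≈ 4.339 μg/mL.

4.3 μg/mL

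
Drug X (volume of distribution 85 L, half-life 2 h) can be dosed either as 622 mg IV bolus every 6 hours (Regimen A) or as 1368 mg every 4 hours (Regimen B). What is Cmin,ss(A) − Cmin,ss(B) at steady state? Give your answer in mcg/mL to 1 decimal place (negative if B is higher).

Regimen A: f = (1/2)^(6/2) ≈ 0.1250; Cmin,ss = (622/85)·f/(1−f) ≈ 1.045 mcg/mL.
Regimen B: f = (1/2)^(4/2) ≈ 0.2500; Cmin,ss = (1368/85)·f/(1−f) ≈ 5.365 mcg/mL.
Difference ≈ 1.045 − 5.365 ≈ -4.320 mcg/mL.

-4.3 mcg/mL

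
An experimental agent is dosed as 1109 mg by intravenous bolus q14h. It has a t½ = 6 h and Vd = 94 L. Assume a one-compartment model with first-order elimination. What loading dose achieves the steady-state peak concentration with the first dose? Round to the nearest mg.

f = (1/2)^(14/6) ≈ 0.198425; accumulation ratio R = 1/(1−f) ≈ 1.24754.
Loading dose to hit Cmax,ss on first dose: D_load = D_maint·R ≈ 1109 × 1.24754 ≈ 1383.52 mg.

1384 mg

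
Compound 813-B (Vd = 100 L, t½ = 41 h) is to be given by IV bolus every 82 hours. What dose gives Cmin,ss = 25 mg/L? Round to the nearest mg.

7500 mg

τ/t½ = 82/41 ≈ 2, so f = (1/2)^(82/41) ≈ 0.250000.
Cmin,ss = (D/Vd)·f/(1−f), so D = Cmin,ss·Vd·(1−f)/f.
D = 25 × 100 × (1−f)/f ≈ 25 × 100 × 3.00000 ≈ 7500.00 mg.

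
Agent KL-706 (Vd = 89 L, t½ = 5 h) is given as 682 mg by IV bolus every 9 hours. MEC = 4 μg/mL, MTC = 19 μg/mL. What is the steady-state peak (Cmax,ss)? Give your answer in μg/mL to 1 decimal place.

10.8 μg/mL

k = ln2/t½ = ln2/5 ≈ 0.138629 h⁻¹; fraction remaining f = e^(−kτ) = e^(−0.138629×9) ≈ 0.2872.
Accumulation ratio R = 1/(1 − f) ≈ 1/0.7128 ≈ 1.4029.
Each bolus raises the concentration by D/Vd = 682/89 ≈ 7.663 μg/mL.
Cmax,ss = C₀/(1 − f) ≈ 7.663/0.7128 ≈ 10.751 μg/mL.
Peak 10.8 μg/mL vs MTC 19 μg/mL: below toxic threshold.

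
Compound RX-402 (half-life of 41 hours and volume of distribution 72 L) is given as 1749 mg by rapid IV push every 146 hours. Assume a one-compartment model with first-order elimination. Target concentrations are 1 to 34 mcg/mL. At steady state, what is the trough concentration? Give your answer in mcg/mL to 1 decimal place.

2.2 mcg/mL

τ/t½ = 146/41 ≈ 3.561, so fraction remaining f = (1/2)^(146/41) ≈ 0.0847.
At steady state, accumulation factor R = 1/(1 − e^(−kτ)) ≈ 1.0925.
Single-dose peak C₀ = D/Vd = 1749/72 ≈ 24.292 mcg/mL.
Cmax,ss = C₀/(1 − f) ≈ 24.292/0.9153 ≈ 26.540 mcg/mL.
Steady-state trough Cmin,ss = Cmax,ss·f ≈ 26.540 × 0.0847 ≈ 2.248 mcg/mL.
Trough 2.2 mcg/mL vs MEC 1 mcg/mL: adequate.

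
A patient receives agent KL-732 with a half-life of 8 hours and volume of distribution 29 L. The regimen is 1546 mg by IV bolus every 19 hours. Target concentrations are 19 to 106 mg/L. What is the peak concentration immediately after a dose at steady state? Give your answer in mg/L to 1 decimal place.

k = ln2/t½ = ln2/8 ≈ 0.086643 h⁻¹; fraction remaining f = e^(−kτ) = e^(−0.086643×19) ≈ 0.1928.
Accumulation ratio R = 1/(1 − f) ≈ 1/0.8072 ≈ 1.2389.
Each bolus raises the concentration by D/Vd = 1546/29 ≈ 53.310 mg/L.
Steady-state peak Cmax,ss = C₀·R ≈ 53.310 × 1.2389 ≈ 66.046 mg/L.
Peak 66.0 mg/L vs MTC 106 mg/L: below toxic threshold.

66.0 mg/L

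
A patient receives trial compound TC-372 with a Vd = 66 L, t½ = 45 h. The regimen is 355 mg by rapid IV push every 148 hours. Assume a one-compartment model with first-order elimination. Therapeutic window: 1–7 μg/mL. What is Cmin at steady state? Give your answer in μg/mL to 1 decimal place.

0.6 μg/mL

Over one 148-h interval, 148/45 ≈ 3.2889 half-lives elapse, leaving f ≈ 0.1023 of each dose.
Single-dose peak C₀ = D/Vd = 355/66 ≈ 5.379 μg/mL.
Steady-state trough Cmin,ss = C₀·f/(1−f) ≈ 5.379 × 0.1023/0.8977 ≈ 0.613 μg/mL.
Trough 0.6 μg/mL vs MEC 1 μg/mL: subtherapeutic.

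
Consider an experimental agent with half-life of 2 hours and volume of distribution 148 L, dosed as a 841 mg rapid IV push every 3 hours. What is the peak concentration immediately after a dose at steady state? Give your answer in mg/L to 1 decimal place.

k = ln2/t½ = ln2/2 ≈ 0.346574 h⁻¹; fraction remaining f = e^(−kτ) = e^(−0.346574×3) ≈ 0.3536.
At steady state, accumulation factor R = 1/(1 − e^(−kτ)) ≈ 1.5470.
Single-dose peak C₀ = D/Vd = 841/148 ≈ 5.682 mg/L.
Steady-state peak Cmax,ss = C₀·R ≈ 5.682 × 1.5470 ≈ 8.790 mg/L.

8.8 mg/L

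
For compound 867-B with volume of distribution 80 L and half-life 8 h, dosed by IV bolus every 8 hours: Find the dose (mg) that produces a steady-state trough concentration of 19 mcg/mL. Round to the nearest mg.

1520 mg

τ/t½ = 8/8 ≈ 1, so f = (1/2)^(8/8) ≈ 0.500000.
Cmin,ss = (D/Vd)·f/(1−f), so D = Cmin,ss·Vd·(1−f)/f.
D = 19 × 80 × (1−f)/f ≈ 19 × 80 × 1.00000 ≈ 1520.00 mg.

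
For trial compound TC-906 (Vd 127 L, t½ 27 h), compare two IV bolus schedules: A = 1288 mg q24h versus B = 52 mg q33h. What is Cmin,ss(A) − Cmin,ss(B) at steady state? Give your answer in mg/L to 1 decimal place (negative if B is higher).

Regimen A: f = (1/2)^(24/27) ≈ 0.5400; Cmin,ss = (1288/127)·f/(1−f) ≈ 11.906 mg/L.
Regimen B: f = (1/2)^(33/27) ≈ 0.4286; Cmin,ss = (52/127)·f/(1−f) ≈ 0.307 mg/L.
Difference ≈ 11.906 − 0.307 ≈ 11.599 mg/L.

11.6 mg/L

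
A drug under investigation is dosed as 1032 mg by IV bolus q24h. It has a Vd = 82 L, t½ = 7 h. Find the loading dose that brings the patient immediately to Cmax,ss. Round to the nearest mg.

f = (1/2)^(24/7) ≈ 0.092875; accumulation ratio R = 1/(1−f) ≈ 1.10238.
Loading dose to hit Cmax,ss on first dose: D_load = D_maint·R ≈ 1032 × 1.10238 ≈ 1137.66 mg.

1138 mg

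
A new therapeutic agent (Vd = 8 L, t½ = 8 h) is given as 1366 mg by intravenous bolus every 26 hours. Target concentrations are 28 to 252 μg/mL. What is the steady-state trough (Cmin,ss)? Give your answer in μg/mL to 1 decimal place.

k = ln2/t½ = ln2/8 ≈ 0.086643 h⁻¹; fraction remaining f = e^(−kτ) = e^(−0.086643×26) ≈ 0.1051.
Each bolus raises the concentration by D/Vd = 1366/8 ≈ 170.750 μg/mL.
Steady-state trough Cmin,ss = C₀·f/(1−f) ≈ 170.750 × 0.1051/0.8949 ≈ 20.053 μg/mL.
Trough 20.1 μg/mL vs MEC 28 μg/mL: subtherapeutic.

20.1 μg/mL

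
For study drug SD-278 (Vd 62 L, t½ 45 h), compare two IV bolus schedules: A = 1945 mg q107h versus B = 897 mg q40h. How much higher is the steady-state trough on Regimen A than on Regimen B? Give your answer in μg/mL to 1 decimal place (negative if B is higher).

Regimen A: f = (1/2)^(107/45) ≈ 0.1924; Cmin,ss = (1945/62)·f/(1−f) ≈ 7.474 μg/mL.
Regimen B: f = (1/2)^(40/45) ≈ 0.5400; Cmin,ss = (897/62)·f/(1−f) ≈ 16.984 μg/mL.
Difference ≈ 7.474 − 16.984 ≈ -9.510 μg/mL.

-9.5 μg/mL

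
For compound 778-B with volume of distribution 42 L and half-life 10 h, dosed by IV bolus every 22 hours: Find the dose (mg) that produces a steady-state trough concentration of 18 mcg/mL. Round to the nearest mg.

τ/t½ = 22/10 ≈ 2.2, so f = (1/2)^(22/10) ≈ 0.217638.
Cmin,ss = (D/Vd)·f/(1−f), so D = Cmin,ss·Vd·(1−f)/f.
D = 18 × 42 × (1−f)/f ≈ 18 × 42 × 3.59479 ≈ 2717.66 mg.

2718 mg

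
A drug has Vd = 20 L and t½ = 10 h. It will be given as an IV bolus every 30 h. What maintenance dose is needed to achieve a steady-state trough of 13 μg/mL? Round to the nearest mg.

1820 mg

τ/t½ = 30/10 ≈ 3, so f = (1/2)^(30/10) ≈ 0.125000.
Cmin,ss = (D/Vd)·f/(1−f), so D = Cmin,ss·Vd·(1−f)/f.
D = 13 × 20 × (1−f)/f ≈ 13 × 20 × 7.00000 ≈ 1820.00 mg.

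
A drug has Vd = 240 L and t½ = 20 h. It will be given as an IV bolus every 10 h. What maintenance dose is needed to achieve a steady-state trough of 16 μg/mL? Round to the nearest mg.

1591 mg

τ/t½ = 10/20 ≈ 0.5, so f = (1/2)^(10/20) ≈ 0.707107.
Cmin,ss = (D/Vd)·f/(1−f), so D = Cmin,ss·Vd·(1−f)/f.
D = 16 × 240 × (1−f)/f ≈ 16 × 240 × 0.41421 ≈ 1590.57 mg.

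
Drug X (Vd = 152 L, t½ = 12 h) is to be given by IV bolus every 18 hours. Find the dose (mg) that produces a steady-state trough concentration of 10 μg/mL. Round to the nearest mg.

τ/t½ = 18/12 ≈ 1.5, so f = (1/2)^(18/12) ≈ 0.353553.
Cmin,ss = (D/Vd)·f/(1−f), so D = Cmin,ss·Vd·(1−f)/f.
D = 10 × 152 × (1−f)/f ≈ 10 × 152 × 1.82843 ≈ 2779.21 mg.

2779 mg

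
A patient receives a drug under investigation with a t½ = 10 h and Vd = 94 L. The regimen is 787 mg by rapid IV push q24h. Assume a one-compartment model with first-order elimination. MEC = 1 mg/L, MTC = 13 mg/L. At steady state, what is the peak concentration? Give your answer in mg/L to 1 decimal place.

k = ln2/t½ = ln2/10 ≈ 0.069315 h⁻¹; fraction remaining f = e^(−kτ) = e^(−0.069315×24) ≈ 0.1895.
At steady state, accumulation factor R = 1/(1 − e^(−kτ)) ≈ 1.2338.
Each bolus raises the concentration by D/Vd = 787/94 ≈ 8.372 mg/L.
Steady-state peak Cmax,ss = C₀·R ≈ 8.372 × 1.2338 ≈ 10.329 mg/L.
Peak 10.3 mg/L vs MTC 13 mg/L: below toxic threshold.

10.3 mg/L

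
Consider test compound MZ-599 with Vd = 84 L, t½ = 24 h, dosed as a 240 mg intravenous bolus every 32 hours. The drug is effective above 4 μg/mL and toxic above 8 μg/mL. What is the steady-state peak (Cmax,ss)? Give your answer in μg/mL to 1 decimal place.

4.7 μg/mL

τ/t½ = 32/24 ≈ 1.3333, so fraction remaining f = (1/2)^(32/24) ≈ 0.3969.
At steady state, accumulation factor R = 1/(1 − e^(−kτ)) ≈ 1.6581.
Single-dose peak C₀ = D/Vd = 240/84 ≈ 2.857 μg/mL.
Steady-state peak Cmax,ss = C₀·R ≈ 2.857 × 1.6581 ≈ 4.737 μg/mL.
Peak 4.7 μg/mL vs MTC 8 μg/mL: below toxic threshold.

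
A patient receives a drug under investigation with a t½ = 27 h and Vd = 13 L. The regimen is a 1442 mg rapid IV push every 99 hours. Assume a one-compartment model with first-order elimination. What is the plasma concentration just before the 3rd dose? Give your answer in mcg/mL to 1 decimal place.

9.4 mcg/mL

f = (1/2)^(τ/t½) = (1/2)^(99/27) ≈ 0.0787.
C₀ = D/Vd = 1442/13 ≈ 110.923 mcg/mL.
Before the 3rd dose, 2 doses have been given. Superposition: Cmin = C₀·(f + f²).
≈ 110.923 × (0.0787 + 0.0062) ≈ 110.923 × 0.0849 ≈ 9.417 mcg/mL.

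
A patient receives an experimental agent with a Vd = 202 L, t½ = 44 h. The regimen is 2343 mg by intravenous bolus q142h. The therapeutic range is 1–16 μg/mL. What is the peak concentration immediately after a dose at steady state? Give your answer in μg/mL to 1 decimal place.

13.0 μg/mL

τ/t½ = 142/44 ≈ 3.2273, so fraction remaining f = (1/2)^(142/44) ≈ 0.1068.
Accumulation ratio R = 1/(1 − f) ≈ 1/0.8932 ≈ 1.1196.
Each bolus raises the concentration by D/Vd = 2343/202 ≈ 11.599 μg/mL.
Steady-state peak Cmax,ss = C₀·R ≈ 11.599 × 1.1196 ≈ 12.986 μg/mL.
Peak 13.0 μg/mL vs MTC 16 μg/mL: below toxic threshold.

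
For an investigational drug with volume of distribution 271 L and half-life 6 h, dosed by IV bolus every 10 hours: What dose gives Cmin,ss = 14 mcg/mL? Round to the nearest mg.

8251 mg

τ/t½ = 10/6 ≈ 1.6667, so f = (1/2)^(10/6) ≈ 0.314980.
Cmin,ss = (D/Vd)·f/(1−f), so D = Cmin,ss·Vd·(1−f)/f.
D = 14 × 271 × (1−f)/f ≈ 14 × 271 × 2.17480 ≈ 8251.19 mg.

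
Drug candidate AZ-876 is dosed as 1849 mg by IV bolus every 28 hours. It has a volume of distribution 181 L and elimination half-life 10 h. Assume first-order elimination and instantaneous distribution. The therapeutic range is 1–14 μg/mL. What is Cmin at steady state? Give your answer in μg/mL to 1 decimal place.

1.7 μg/mL

τ/t½ = 28/10 ≈ 2.8, so fraction remaining f = (1/2)^(28/10) ≈ 0.1436.
Accumulation ratio R = 1/(1 − f) ≈ 1/0.8564 ≈ 1.1677.
Each bolus raises the concentration by D/Vd = 1849/181 ≈ 10.215 μg/mL.
Cmax,ss = C₀/(1 − f) ≈ 10.215/0.8564 ≈ 11.928 μg/mL.
One interval later, Cmin,ss = Cmax,ss·e^(−kτ) ≈ 11.928 × 0.1436 ≈ 1.713 μg/mL.
Trough 1.7 μg/mL vs MEC 1 μg/mL: adequate.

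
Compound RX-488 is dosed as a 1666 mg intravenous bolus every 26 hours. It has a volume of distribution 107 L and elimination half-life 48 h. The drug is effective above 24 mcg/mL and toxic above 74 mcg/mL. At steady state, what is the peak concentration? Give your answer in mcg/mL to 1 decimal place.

49.7 mcg/mL

τ/t½ = 26/48 ≈ 0.54167, so fraction remaining f = (1/2)^(26/48) ≈ 0.6870.
At steady state, accumulation factor R = 1/(1 − e^(−kτ)) ≈ 3.1949.
Single-dose peak C₀ = D/Vd = 1666/107 ≈ 15.570 mcg/mL.
Steady-state peak Cmax,ss = C₀·R ≈ 15.570 × 3.1949 ≈ 49.745 mcg/mL.
Peak 49.7 mcg/mL vs MTC 74 mcg/mL: below toxic threshold.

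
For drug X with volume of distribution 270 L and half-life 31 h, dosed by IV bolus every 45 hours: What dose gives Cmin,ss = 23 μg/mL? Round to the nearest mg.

τ/t½ = 45/31 ≈ 1.4516, so f = (1/2)^(45/31) ≈ 0.365612.
Cmin,ss = (D/Vd)·f/(1−f), so D = Cmin,ss·Vd·(1−f)/f.
D = 23 × 270 × (1−f)/f ≈ 23 × 270 × 1.73514 ≈ 10775.22 mg.

10775 mg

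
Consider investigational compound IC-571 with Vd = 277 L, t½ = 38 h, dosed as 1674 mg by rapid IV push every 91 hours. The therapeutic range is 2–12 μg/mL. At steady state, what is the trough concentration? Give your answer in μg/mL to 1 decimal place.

Over one 91-h interval, 91/38 ≈ 2.3947 half-lives elapse, leaving f ≈ 0.1902 of each dose.
Accumulation ratio R = 1/(1 − f) ≈ 1/0.8098 ≈ 1.2349.
Each bolus raises the concentration by D/Vd = 1674/277 ≈ 6.043 μg/mL.
Steady-state peak Cmax,ss = C₀·R ≈ 6.043 × 1.2349 ≈ 7.463 μg/mL.
Steady-state trough Cmin,ss = Cmax,ss·f ≈ 7.463 × 0.1902 ≈ 1.419 μg/mL.
Trough 1.4 μg/mL vs MEC 2 μg/mL: subtherapeutic.

1.4 μg/mL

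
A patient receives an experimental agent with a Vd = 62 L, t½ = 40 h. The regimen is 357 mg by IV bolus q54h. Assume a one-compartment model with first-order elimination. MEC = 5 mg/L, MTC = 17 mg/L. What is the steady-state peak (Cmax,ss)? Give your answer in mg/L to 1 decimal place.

k = ln2/t½ = ln2/40 ≈ 0.017329 h⁻¹; fraction remaining f = e^(−kτ) = e^(−0.017329×54) ≈ 0.3923.
Accumulation ratio R = 1/(1 − f) ≈ 1/0.6077 ≈ 1.6455.
Single-dose peak C₀ = D/Vd = 357/62 ≈ 5.758 mg/L.
Cmax,ss = C₀/(1 − f) ≈ 5.758/0.6077 ≈ 9.475 mg/L.
Peak 9.5 mg/L vs MTC 17 mg/L: below toxic threshold.

9.5 mg/L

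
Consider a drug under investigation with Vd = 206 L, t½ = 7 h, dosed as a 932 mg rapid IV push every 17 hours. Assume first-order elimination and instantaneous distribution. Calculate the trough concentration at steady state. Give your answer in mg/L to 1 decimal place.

Over one 17-h interval, 17/7 ≈ 2.4286 half-lives elapse, leaving f ≈ 0.1857 of each dose.
Each bolus raises the concentration by D/Vd = 932/206 ≈ 4.524 mg/L.
Steady-state trough Cmin,ss = C₀·f/(1−f) ≈ 4.524 × 0.1857/0.8143 ≈ 1.032 mg/L.

1.0 mg/L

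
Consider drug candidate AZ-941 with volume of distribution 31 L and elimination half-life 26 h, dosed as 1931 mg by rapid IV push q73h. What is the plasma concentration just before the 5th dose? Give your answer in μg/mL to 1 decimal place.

f = (1/2)^(τ/t½) = (1/2)^(73/26) ≈ 0.1428.
C₀ = D/Vd = 1931/31 ≈ 62.290 μg/mL.
Before the 5th dose, 4 doses have been given. Superposition: Cmin = C₀·(f + f² + … + f^4).
≈ 62.290 × (0.1428 + 0.0204 + 0.0029 + 0.0004) ≈ 62.290 × 0.1665 ≈ 10.371 μg/mL.

10.4 μg/mL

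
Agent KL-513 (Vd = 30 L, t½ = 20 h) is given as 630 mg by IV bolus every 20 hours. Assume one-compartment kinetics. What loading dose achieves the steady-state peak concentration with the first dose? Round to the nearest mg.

1260 mg

f = (1/2)^(20/20) ≈ 0.500000; accumulation ratio R = 1/(1−f) ≈ 2.00000.
Loading dose to hit Cmax,ss on first dose: D_load = D_maint·R ≈ 630 × 2.00000 ≈ 1260.00 mg.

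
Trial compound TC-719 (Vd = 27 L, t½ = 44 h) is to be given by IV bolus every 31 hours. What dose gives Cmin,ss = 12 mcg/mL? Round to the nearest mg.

τ/t½ = 31/44 ≈ 0.70455, so f = (1/2)^(31/44) ≈ 0.613636.
Cmin,ss = (D/Vd)·f/(1−f), so D = Cmin,ss·Vd·(1−f)/f.
D = 12 × 27 × (1−f)/f ≈ 12 × 27 × 0.62963 ≈ 204.00 mg.

204 mg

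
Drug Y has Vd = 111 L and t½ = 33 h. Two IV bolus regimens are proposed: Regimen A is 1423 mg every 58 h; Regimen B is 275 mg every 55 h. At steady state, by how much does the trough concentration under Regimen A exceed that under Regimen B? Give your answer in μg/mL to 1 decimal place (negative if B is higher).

4.2 μg/mL

Regimen A: f = (1/2)^(58/33) ≈ 0.2957; Cmin,ss = (1423/111)·f/(1−f) ≈ 5.382 μg/mL.
Regimen B: f = (1/2)^(55/33) ≈ 0.3150; Cmin,ss = (275/111)·f/(1−f) ≈ 1.139 μg/mL.
Difference ≈ 5.382 − 1.139 ≈ 4.243 μg/mL.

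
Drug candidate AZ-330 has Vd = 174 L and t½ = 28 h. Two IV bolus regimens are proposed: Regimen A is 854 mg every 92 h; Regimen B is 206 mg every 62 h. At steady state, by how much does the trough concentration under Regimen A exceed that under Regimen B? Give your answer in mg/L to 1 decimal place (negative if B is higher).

0.2 mg/L

Regimen A: f = (1/2)^(92/28) ≈ 0.1025; Cmin,ss = (854/174)·f/(1−f) ≈ 0.561 mg/L.
Regimen B: f = (1/2)^(62/28) ≈ 0.2155; Cmin,ss = (206/174)·f/(1−f) ≈ 0.325 mg/L.
Difference ≈ 0.561 − 0.325 ≈ 0.236 mg/L.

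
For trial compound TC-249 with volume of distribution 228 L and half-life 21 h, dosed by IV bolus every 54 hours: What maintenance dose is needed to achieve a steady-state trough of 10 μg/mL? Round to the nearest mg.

τ/t½ = 54/21 ≈ 2.5714, so f = (1/2)^(54/21) ≈ 0.168238.
Cmin,ss = (D/Vd)·f/(1−f), so D = Cmin,ss·Vd·(1−f)/f.
D = 10 × 228 × (1−f)/f ≈ 10 × 228 × 4.94396 ≈ 11272.23 mg.

11272 mg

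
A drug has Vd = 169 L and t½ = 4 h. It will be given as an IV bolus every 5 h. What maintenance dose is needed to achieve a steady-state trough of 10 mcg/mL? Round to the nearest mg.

τ/t½ = 5/4 ≈ 1.25, so f = (1/2)^(5/4) ≈ 0.420448.
Cmin,ss = (D/Vd)·f/(1−f), so D = Cmin,ss·Vd·(1−f)/f.
D = 10 × 169 × (1−f)/f ≈ 10 × 169 × 1.37842 ≈ 2329.53 mg.

2330 mg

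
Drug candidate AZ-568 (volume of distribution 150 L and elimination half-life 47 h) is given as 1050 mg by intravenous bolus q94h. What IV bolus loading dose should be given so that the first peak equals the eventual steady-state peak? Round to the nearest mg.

f = (1/2)^(94/47) ≈ 0.250000; accumulation ratio R = 1/(1−f) ≈ 1.33333.
Loading dose to hit Cmax,ss on first dose: D_load = D_maint·R ≈ 1050 × 1.33333 ≈ 1400.00 mg.

1400 mg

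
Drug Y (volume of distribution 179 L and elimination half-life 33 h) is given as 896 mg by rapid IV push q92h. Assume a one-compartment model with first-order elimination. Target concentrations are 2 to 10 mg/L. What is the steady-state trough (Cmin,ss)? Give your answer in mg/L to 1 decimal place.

0.8 mg/L

τ/t½ = 92/33 ≈ 2.7879, so fraction remaining f = (1/2)^(92/33) ≈ 0.1448.
Single-dose peak C₀ = D/Vd = 896/179 ≈ 5.006 mg/L.
Steady-state trough Cmin,ss = C₀·f/(1−f) ≈ 5.006 × 0.1448/0.8552 ≈ 0.848 mg/L.
Trough 0.8 mg/L vs MEC 2 mg/L: subtherapeutic.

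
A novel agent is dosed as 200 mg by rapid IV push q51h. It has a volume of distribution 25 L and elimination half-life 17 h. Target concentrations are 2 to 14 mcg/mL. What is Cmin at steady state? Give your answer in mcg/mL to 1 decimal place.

1.1 mcg/mL

τ = 51 h = 3 half-lives, so f = (1/2)^3 = 0.125.
At steady state, R = 1/(1 − 0.125) = 8/7.
Single-dose peak C₀ = D/Vd = 200/25 = 8 mcg/mL.
Steady-state peak Cmax,ss = C₀·R = 8 × 8/7 ≈ 9.143 mcg/mL.
Steady-state trough Cmin,ss = Cmax,ss·f ≈ 9.143 × 0.125 ≈ 1.143 mcg/mL.
Trough 1.1 mcg/mL vs MEC 2 mcg/mL: subtherapeutic.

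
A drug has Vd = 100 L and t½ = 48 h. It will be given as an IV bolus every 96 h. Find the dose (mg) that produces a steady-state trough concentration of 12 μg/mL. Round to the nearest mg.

τ/t½ = 96/48 ≈ 2, so f = (1/2)^(96/48) ≈ 0.250000.
Cmin,ss = (D/Vd)·f/(1−f), so D = Cmin,ss·Vd·(1−f)/f.
D = 12 × 100 × (1−f)/f ≈ 12 × 100 × 3.00000 ≈ 3600.00 mg.

3600 mg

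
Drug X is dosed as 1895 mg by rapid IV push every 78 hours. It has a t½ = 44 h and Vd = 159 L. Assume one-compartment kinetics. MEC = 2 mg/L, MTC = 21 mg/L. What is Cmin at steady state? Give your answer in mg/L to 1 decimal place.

τ/t½ = 78/44 ≈ 1.7727, so fraction remaining f = (1/2)^(78/44) ≈ 0.2927.
Accumulation ratio R = 1/(1 − f) ≈ 1/0.7073 ≈ 1.4138.
Each bolus raises the concentration by D/Vd = 1895/159 ≈ 11.918 mg/L.
Steady-state peak Cmax,ss = C₀·R ≈ 11.918 × 1.4138 ≈ 16.850 mg/L.
One interval later, Cmin,ss = Cmax,ss·e^(−kτ) ≈ 16.850 × 0.2927 ≈ 4.932 mg/L.
Trough 4.9 mg/L vs MEC 2 mg/L: adequate.

4.9 mg/L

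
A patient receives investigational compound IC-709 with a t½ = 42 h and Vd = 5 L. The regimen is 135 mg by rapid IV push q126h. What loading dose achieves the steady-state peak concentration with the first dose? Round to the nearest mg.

f = (1/2)^(126/42) ≈ 0.125000; accumulation ratio R = 1/(1−f) ≈ 1.14286.
Loading dose to hit Cmax,ss on first dose: D_load = D_maint·R ≈ 135 × 1.14286 ≈ 154.29 mg.

154 mg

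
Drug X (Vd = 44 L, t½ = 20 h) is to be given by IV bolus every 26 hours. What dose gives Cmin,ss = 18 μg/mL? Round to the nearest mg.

1158 mg

τ/t½ = 26/20 ≈ 1.3, so f = (1/2)^(26/20) ≈ 0.406126.
Cmin,ss = (D/Vd)·f/(1−f), so D = Cmin,ss·Vd·(1−f)/f.
D = 18 × 44 × (1−f)/f ≈ 18 × 44 × 1.46229 ≈ 1158.13 mg.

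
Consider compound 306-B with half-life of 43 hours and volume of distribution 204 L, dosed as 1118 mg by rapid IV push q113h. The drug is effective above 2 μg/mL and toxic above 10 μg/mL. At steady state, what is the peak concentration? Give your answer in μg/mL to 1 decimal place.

6.5 μg/mL

k = ln2/t½ = ln2/43 ≈ 0.016120 h⁻¹; fraction remaining f = e^(−kτ) = e^(−0.016120×113) ≈ 0.1618.
Accumulation ratio R = 1/(1 − f) ≈ 1/0.8382 ≈ 1.1930.
Single-dose peak C₀ = D/Vd = 1118/204 ≈ 5.480 μg/mL.
Steady-state peak Cmax,ss = C₀·R ≈ 5.480 × 1.1930 ≈ 6.538 μg/mL.
Peak 6.5 μg/mL vs MTC 10 μg/mL: below toxic threshold.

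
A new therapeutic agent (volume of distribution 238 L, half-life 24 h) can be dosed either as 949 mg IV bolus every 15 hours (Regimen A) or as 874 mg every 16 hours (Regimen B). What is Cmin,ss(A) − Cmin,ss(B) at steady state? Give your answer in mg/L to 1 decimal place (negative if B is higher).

Regimen A: f = (1/2)^(15/24) ≈ 0.6484; Cmin,ss = (949/238)·f/(1−f) ≈ 7.353 mg/L.
Regimen B: f = (1/2)^(16/24) ≈ 0.6300; Cmin,ss = (874/238)·f/(1−f) ≈ 6.253 mg/L.
Difference ≈ 7.353 − 6.253 ≈ 1.100 mg/L.

1.1 mg/L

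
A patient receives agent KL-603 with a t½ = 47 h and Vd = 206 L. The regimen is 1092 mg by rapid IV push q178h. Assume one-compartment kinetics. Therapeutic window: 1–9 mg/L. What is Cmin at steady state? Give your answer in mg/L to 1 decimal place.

0.4 mg/L

τ/t½ = 178/47 ≈ 3.7872, so fraction remaining f = (1/2)^(178/47) ≈ 0.0724.
Each bolus raises the concentration by D/Vd = 1092/206 ≈ 5.301 mg/L.
Steady-state trough Cmin,ss = C₀·f/(1−f) ≈ 5.301 × 0.0724/0.9276 ≈ 0.414 mg/L.
Trough 0.4 mg/L vs MEC 1 mg/L: subtherapeutic.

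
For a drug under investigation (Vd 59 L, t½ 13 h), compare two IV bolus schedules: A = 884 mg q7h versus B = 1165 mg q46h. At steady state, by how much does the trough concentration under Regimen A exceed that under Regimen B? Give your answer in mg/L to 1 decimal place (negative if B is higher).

31.3 mg/L

Regimen A: f = (1/2)^(7/13) ≈ 0.6885; Cmin,ss = (884/59)·f/(1−f) ≈ 33.117 mg/L.
Regimen B: f = (1/2)^(46/13) ≈ 0.0861; Cmin,ss = (1165/59)·f/(1−f) ≈ 1.860 mg/L.
Difference ≈ 33.117 − 1.860 ≈ 31.257 mg/L.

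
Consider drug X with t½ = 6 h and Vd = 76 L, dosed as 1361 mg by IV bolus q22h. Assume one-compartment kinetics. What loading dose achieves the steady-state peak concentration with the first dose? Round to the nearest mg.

f = (1/2)^(22/6) ≈ 0.078745; accumulation ratio R = 1/(1−f) ≈ 1.08548.
Loading dose to hit Cmax,ss on first dose: D_load = D_maint·R ≈ 1361 × 1.08548 ≈ 1477.34 mg.

1477 mg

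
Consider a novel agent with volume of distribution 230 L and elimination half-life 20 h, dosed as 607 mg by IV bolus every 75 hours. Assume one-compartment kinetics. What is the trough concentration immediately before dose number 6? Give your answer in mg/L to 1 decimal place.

f = (1/2)^(τ/t½) = (1/2)^(75/20) ≈ 0.0743.
C₀ = D/Vd = 607/230 ≈ 2.639 mg/L.
Before the 6th dose, 5 doses have been given. Superposition: Cmin = C₀·(f + f² + … + f^5).
≈ 2.639 × (0.0743 + 0.0055 + 0.0004 + 0.0000 + 0.0000) ≈ 2.639 × 0.0802 ≈ 0.212 mg/L.

0.2 mg/L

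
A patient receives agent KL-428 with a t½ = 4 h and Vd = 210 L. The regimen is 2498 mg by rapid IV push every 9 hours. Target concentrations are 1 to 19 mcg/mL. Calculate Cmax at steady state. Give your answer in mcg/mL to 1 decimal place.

τ/t½ = 9/4 ≈ 2.25, so fraction remaining f = (1/2)^(9/4) ≈ 0.2102.
At steady state, accumulation factor R = 1/(1 − e^(−kτ)) ≈ 1.2661.
Single-dose peak C₀ = D/Vd = 2498/210 ≈ 11.895 mcg/mL.
Steady-state peak Cmax,ss = C₀·R ≈ 11.895 × 1.2661 ≈ 15.060 mcg/mL.
Peak 15.1 mcg/mL vs MTC 19 mcg/mL: below toxic threshold.

15.1 mcg/mL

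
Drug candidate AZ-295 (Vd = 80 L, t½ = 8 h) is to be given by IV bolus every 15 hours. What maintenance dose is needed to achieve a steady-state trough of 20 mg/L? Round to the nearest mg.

4269 mg

τ/t½ = 15/8 ≈ 1.875, so f = (1/2)^(15/8) ≈ 0.272627.
Cmin,ss = (D/Vd)·f/(1−f), so D = Cmin,ss·Vd·(1−f)/f.
D = 20 × 80 × (1−f)/f ≈ 20 × 80 × 2.66802 ≈ 4268.83 mg.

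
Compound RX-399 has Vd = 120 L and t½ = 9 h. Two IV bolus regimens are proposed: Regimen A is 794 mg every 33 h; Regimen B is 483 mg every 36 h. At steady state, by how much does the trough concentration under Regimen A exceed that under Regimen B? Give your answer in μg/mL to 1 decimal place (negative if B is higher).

Regimen A: f = (1/2)^(33/9) ≈ 0.0787; Cmin,ss = (794/120)·f/(1−f) ≈ 0.565 μg/mL.
Regimen B: f = (1/2)^(36/9) ≈ 0.0625; Cmin,ss = (483/120)·f/(1−f) ≈ 0.268 μg/mL.
Difference ≈ 0.565 − 0.268 ≈ 0.297 μg/mL.

0.3 μg/mL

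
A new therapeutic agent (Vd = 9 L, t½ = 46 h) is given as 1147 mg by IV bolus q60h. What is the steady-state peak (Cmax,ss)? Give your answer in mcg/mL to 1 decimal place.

214.2 mcg/mL

τ/t½ = 60/46 ≈ 1.3043, so fraction remaining f = (1/2)^(60/46) ≈ 0.4049.
Accumulation ratio R = 1/(1 − f) ≈ 1/0.5951 ≈ 1.6804.
Single-dose peak C₀ = D/Vd = 1147/9 ≈ 127.444 mcg/mL.
Steady-state peak Cmax,ss = C₀·R ≈ 127.444 × 1.6804 ≈ 214.157 mcg/mL.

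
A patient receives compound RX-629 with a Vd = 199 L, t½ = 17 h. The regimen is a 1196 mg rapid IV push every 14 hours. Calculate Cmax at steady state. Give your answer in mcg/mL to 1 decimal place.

13.8 mcg/mL

Over one 14-h interval, 14/17 ≈ 0.82353 half-lives elapse, leaving f ≈ 0.5651 of each dose.
Accumulation ratio R = 1/(1 − f) ≈ 1/0.4349 ≈ 2.2994.
Each bolus raises the concentration by D/Vd = 1196/199 ≈ 6.010 mcg/mL.
Steady-state peak Cmax,ss = C₀·R ≈ 6.010 × 2.2994 ≈ 13.819 mcg/mL.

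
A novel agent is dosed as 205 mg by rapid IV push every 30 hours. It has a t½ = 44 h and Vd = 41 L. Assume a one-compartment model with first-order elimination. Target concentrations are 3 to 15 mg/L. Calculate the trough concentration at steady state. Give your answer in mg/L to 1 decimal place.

8.3 mg/L

Over one 30-h interval, 30/44 ≈ 0.68182 half-lives elapse, leaving f ≈ 0.6234 of each dose.
Single-dose peak C₀ = D/Vd = 205/41 ≈ 5.000 mg/L.
Steady-state trough Cmin,ss = C₀·f/(1−f) ≈ 5.000 × 0.6234/0.3766 ≈ 8.277 mg/L.
Trough 8.3 mg/L vs MEC 3 mg/L: adequate.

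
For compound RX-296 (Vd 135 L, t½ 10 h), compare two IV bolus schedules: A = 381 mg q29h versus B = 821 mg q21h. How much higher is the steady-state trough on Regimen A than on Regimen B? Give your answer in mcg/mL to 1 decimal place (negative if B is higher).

Regimen A: f = (1/2)^(29/10) ≈ 0.1340; Cmin,ss = (381/135)·f/(1−f) ≈ 0.437 mcg/mL.
Regimen B: f = (1/2)^(21/10) ≈ 0.2333; Cmin,ss = (821/135)·f/(1−f) ≈ 1.851 mcg/mL.
Difference ≈ 0.437 − 1.851 ≈ -1.414 mcg/mL.

-1.4 mcg/mL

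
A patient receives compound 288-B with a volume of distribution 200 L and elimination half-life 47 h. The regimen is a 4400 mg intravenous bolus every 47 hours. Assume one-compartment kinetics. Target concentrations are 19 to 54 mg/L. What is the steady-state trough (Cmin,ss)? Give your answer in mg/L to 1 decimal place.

The dosing interval is 1 half-life, so f = 2^(−1) = 0.5.
Accumulation ratio R = 1/(1 − f) = 1/0.5 = 2/1.
Single-dose peak C₀ = D/Vd = 4400/200 = 22 mg/L.
Steady-state peak Cmax,ss = C₀·R = 22 × 2/1 ≈ 44.000 mg/L.
Steady-state trough Cmin,ss = Cmax,ss·f ≈ 44.000 × 0.5 ≈ 22.000 mg/L.
Trough 22.0 mg/L vs MEC 19 mg/L: adequate.

22.0 mg/L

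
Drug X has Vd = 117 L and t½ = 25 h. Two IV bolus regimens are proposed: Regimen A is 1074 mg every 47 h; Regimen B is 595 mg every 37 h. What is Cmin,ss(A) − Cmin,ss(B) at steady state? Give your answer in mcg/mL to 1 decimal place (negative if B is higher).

Regimen A: f = (1/2)^(47/25) ≈ 0.2717; Cmin,ss = (1074/117)·f/(1−f) ≈ 3.425 mcg/mL.
Regimen B: f = (1/2)^(37/25) ≈ 0.3585; Cmin,ss = (595/117)·f/(1−f) ≈ 2.842 mcg/mL.
Difference ≈ 3.425 − 2.842 ≈ 0.583 mcg/mL.

0.6 mcg/mL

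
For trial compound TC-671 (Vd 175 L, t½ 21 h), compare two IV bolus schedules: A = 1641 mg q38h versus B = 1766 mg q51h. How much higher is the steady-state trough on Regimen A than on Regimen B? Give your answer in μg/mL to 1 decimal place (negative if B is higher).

1.4 μg/mL

Regimen A: f = (1/2)^(38/21) ≈ 0.2853; Cmin,ss = (1641/175)·f/(1−f) ≈ 3.743 μg/mL.
Regimen B: f = (1/2)^(51/21) ≈ 0.1857; Cmin,ss = (1766/175)·f/(1−f) ≈ 2.301 μg/mL.
Difference ≈ 3.743 − 2.301 ≈ 1.442 μg/mL.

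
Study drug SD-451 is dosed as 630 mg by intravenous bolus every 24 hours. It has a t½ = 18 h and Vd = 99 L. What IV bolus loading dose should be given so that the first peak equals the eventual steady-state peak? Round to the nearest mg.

f = (1/2)^(24/18) ≈ 0.396850; accumulation ratio R = 1/(1−f) ≈ 1.65796.
Loading dose to hit Cmax,ss on first dose: D_load = D_maint·R ≈ 630 × 1.65796 ≈ 1044.51 mg.

1045 mg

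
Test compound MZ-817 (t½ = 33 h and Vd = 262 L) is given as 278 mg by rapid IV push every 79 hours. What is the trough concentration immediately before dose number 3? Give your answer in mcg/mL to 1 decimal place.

f = (1/2)^(τ/t½) = (1/2)^(79/33) ≈ 0.1903.
C₀ = D/Vd = 278/262 ≈ 1.061 mcg/mL.
Before the 3rd dose, 2 doses have been given. Superposition: Cmin = C₀·(f + f²).
≈ 1.061 × (0.1903 + 0.0362) ≈ 1.061 × 0.2265 ≈ 0.240 mcg/mL.

0.2 mcg/mL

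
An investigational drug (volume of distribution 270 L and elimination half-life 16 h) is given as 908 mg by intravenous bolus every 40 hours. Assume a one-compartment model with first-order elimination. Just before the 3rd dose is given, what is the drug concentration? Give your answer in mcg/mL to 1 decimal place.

f = (1/2)^(τ/t½) = (1/2)^(40/16) ≈ 0.1768.
C₀ = D/Vd = 908/270 ≈ 3.363 mcg/mL.
Before the 3rd dose, 2 doses have been given. Superposition: Cmin = C₀·(f + f²).
≈ 3.363 × (0.1768 + 0.0313) ≈ 3.363 × 0.2081 ≈ 0.700 mcg/mL.

0.7 mcg/mL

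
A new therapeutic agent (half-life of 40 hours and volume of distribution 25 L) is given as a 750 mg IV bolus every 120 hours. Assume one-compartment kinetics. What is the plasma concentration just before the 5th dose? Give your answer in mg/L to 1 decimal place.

f = (1/2)^(τ/t½) = (1/2)^(120/40) ≈ 0.1250.
C₀ = D/Vd = 750/25 ≈ 30.000 mg/L.
Before the 5th dose, 4 doses have been given. Superposition: Cmin = C₀·(f + f² + … + f^4).
≈ 30.000 × (0.1250 + 0.0156 + 0.0020 + 0.0002) ≈ 30.000 × 0.1428 ≈ 4.284 mg/L.

4.3 mg/L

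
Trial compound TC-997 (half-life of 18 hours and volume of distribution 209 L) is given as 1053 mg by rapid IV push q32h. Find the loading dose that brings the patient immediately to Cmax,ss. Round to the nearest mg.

f = (1/2)^(32/18) ≈ 0.291632; accumulation ratio R = 1/(1−f) ≈ 1.41170.
Loading dose to hit Cmax,ss on first dose: D_load = D_maint·R ≈ 1053 × 1.41170 ≈ 1486.52 mg.

1487 mg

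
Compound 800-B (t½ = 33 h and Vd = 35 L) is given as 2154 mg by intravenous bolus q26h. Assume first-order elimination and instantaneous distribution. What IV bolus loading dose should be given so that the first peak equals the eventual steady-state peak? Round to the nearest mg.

5119 mg

f = (1/2)^(26/33) ≈ 0.579195; accumulation ratio R = 1/(1−f) ≈ 2.37640.
Loading dose to hit Cmax,ss on first dose: D_load = D_maint·R ≈ 2154 × 2.37640 ≈ 5118.77 mg.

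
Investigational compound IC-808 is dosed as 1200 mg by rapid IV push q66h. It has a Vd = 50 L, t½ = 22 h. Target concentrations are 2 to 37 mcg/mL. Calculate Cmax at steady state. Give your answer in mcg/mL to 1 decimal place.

τ = 66 h = 3 half-lives, so f = (1/2)^3 = 0.125.
At steady state, R = 1/(1 − 0.125) = 8/7.
Single-dose peak C₀ = D/Vd = 1200/50 = 24 mcg/mL.
Steady-state peak Cmax,ss = C₀·R = 24 × 8/7 ≈ 27.429 mcg/mL.
Peak 27.4 mcg/mL vs MTC 37 mcg/mL: below toxic threshold.

27.4 mcg/mL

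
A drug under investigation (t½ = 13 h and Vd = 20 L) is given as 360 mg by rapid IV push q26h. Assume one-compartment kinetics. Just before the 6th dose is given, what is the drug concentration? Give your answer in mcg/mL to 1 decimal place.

6.0 mcg/mL

f = (1/2)^(τ/t½) = (1/2)^(26/13) ≈ 0.2500.
C₀ = D/Vd = 360/20 ≈ 18.000 mcg/mL.
Before the 6th dose, 5 doses have been given. Superposition: Cmin = C₀·(f + f² + … + f^5).
≈ 18.000 × (0.2500 + 0.0625 + 0.0156 + 0.0039 + 0.0010) ≈ 18.000 × 0.3330 ≈ 5.994 mcg/mL.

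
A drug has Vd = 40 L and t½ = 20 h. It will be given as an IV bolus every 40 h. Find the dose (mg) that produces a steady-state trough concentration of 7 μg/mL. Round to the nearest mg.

840 mg

τ/t½ = 40/20 ≈ 2, so f = (1/2)^(40/20) ≈ 0.250000.
Cmin,ss = (D/Vd)·f/(1−f), so D = Cmin,ss·Vd·(1−f)/f.
D = 7 × 40 × (1−f)/f ≈ 7 × 40 × 3.00000 ≈ 840.00 mg.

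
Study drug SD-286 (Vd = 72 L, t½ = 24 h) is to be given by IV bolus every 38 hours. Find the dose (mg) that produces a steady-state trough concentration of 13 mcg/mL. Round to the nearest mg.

1869 mg

τ/t½ = 38/24 ≈ 1.5833, so f = (1/2)^(38/24) ≈ 0.333710.
Cmin,ss = (D/Vd)·f/(1−f), so D = Cmin,ss·Vd·(1−f)/f.
D = 13 × 72 × (1−f)/f ≈ 13 × 72 × 1.99661 ≈ 1868.83 mg.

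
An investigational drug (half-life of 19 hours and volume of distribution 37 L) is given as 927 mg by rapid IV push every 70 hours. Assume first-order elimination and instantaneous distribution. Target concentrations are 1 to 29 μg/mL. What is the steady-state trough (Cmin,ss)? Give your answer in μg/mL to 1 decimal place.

2.1 μg/mL

k = ln2/t½ = ln2/19 ≈ 0.036481 h⁻¹; fraction remaining f = e^(−kτ) = e^(−0.036481×70) ≈ 0.0778.
Single-dose peak C₀ = D/Vd = 927/37 ≈ 25.054 μg/mL.
Steady-state trough Cmin,ss = C₀·f/(1−f) ≈ 25.054 × 0.0778/0.9222 ≈ 2.114 μg/mL.
Trough 2.1 μg/mL vs MEC 1 μg/mL: adequate.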